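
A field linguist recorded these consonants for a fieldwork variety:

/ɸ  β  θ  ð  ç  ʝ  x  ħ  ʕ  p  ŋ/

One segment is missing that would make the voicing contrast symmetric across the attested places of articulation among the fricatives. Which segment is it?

bilabial: voiceless /ɸ/, voiced /β/.
dental: voiceless /θ/, voiced /ð/.
palatal: voiceless /ç/, voiced /ʝ/.
velar: voiceless /x/, voiced —.
pharyngeal: voiceless /ħ/, voiced /ʕ/.
The velar row has no voiced member, so the gap is the voiced velar fricative /ɣ/.

/ɣ/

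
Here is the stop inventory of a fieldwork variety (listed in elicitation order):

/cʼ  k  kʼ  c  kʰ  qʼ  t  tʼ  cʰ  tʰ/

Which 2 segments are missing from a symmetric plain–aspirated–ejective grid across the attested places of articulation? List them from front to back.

/q/, /qʰ/

place of articulation  plain     aspirated  ejective
alveolar          t         tʰ        tʼ      
palatal           c         cʰ        cʼ      
velar             k         kʰ        kʼ      
uvular            —         —         qʼ      
Gaps, from front to back: uvular lacks plain (/q/); uvular lacks aspirated (/qʰ/).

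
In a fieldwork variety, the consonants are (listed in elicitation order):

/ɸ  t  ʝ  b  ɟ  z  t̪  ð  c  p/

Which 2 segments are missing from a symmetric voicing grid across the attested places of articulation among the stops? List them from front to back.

/d̪/, /d/

bilabial: voiceless /p/, voiced /b/.
dental: voiceless /t̪/, voiced —.
alveolar: voiceless /t/, voiced —.
palatal: voiceless /c/, voiced /ɟ/.
Gaps, from front to back: dental lacks voiced (/d̪/); alveolar lacks voiced (/d/).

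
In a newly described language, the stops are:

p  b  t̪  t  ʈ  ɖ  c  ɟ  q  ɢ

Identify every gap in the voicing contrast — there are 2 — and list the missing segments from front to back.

place of articulation  voiceless  voiced  
bilabial          p         b       
dental            t̪        —       
alveolar          t         —       
retroflex         ʈ         ɖ       
palatal           c         ɟ       
uvular            q         ɢ       
Gaps, from front to back: dental lacks voiced (/d̪/); alveolar lacks voiced (/d/).

/d̪/, /d/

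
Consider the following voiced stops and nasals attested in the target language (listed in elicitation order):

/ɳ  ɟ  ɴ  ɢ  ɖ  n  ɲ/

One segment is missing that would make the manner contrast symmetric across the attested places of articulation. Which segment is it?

/d/

alveolar: oral stop —, nasal /n/.
retroflex: oral stop /ɖ/, nasal /ɳ/.
palatal: oral stop /ɟ/, nasal /ɲ/.
uvular: oral stop /ɢ/, nasal /ɴ/.
The alveolar row has no oral stop member, so the gap is the alveolar oral stop /d/.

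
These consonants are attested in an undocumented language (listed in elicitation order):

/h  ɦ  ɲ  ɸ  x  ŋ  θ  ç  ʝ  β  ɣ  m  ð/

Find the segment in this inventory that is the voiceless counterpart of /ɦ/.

/ɦ/ is a voiced glottal fricative.
The voiceless counterpart is a voiceless glottal fricative — in this inventory, /h/.

/h/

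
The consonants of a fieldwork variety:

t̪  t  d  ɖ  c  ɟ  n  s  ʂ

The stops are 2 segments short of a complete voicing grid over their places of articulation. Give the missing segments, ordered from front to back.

Voiceless: /t̪/ (dental), /t/ (alveolar), /c/ (palatal).
Voiced: /d/ (alveolar), /ɖ/ (retroflex), /ɟ/ (palatal).
Gaps, from front to back: dental lacks voiced (/d̪/); retroflex lacks voiceless (/ʈ/).

/d̪/, /ʈ/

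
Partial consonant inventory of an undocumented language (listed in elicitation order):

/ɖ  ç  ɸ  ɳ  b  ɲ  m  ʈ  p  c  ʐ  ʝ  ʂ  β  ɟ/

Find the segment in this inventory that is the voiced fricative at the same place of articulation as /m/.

/β/

/m/ is a bilabial nasal.
The voiced fricative at the same place is a voiced bilabial fricative — in this inventory, /β/.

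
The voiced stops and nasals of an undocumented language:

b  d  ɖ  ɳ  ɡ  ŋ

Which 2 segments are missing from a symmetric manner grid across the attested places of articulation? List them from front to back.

bilabial: oral stop /b/, nasal —.
alveolar: oral stop /d/, nasal —.
retroflex: oral stop /ɖ/, nasal /ɳ/.
velar: oral stop /ɡ/, nasal /ŋ/.
Gaps, from front to back: bilabial lacks nasal (/m/); alveolar lacks nasal (/n/).

/m/, /n/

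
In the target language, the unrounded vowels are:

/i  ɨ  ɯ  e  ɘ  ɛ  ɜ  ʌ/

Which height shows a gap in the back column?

high-mid

high: front /i/, central /ɨ/, back /ɯ/.
high-mid: front /e/, central /ɘ/, back —.
low-mid: front /ɛ/, central /ɜ/, back /ʌ/.
Every height has a back member except high-mid, where /ɤ/ would be expected.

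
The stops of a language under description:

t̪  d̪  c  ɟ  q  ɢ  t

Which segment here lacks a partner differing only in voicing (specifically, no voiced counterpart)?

/t/

Dental: /t̪/ ~ /d̪/
Palatal: /c/ ~ /ɟ/
Uvular: /q/ ~ /ɢ/
Alveolar: only /t/ (voiceless); no voiced partner.
So /t/ is the unpaired segment.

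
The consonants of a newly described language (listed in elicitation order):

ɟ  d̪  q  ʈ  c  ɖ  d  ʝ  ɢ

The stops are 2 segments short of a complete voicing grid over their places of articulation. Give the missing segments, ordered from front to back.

/t̪/, /t/

Voiceless: /ʈ/ (retroflex), /c/ (palatal), /q/ (uvular).
Voiced: /d̪/ (dental), /d/ (alveolar), /ɖ/ (retroflex), /ɟ/ (palatal), /ɢ/ (uvular).
Gaps, from front to back: dental lacks voiceless (/t̪/); alveolar lacks voiceless (/t/).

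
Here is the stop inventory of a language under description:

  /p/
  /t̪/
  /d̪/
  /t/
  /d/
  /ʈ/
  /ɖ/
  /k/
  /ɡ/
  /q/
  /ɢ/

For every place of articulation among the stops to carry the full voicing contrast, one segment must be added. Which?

Voiceless: /p/ (bilabial), /t̪/ (dental), /t/ (alveolar), /ʈ/ (retroflex), /k/ (velar), /q/ (uvular).
Voiced: /d̪/ (dental), /d/ (alveolar), /ɖ/ (retroflex), /ɡ/ (velar), /ɢ/ (uvular).
The bilabial row has no voiced member, so the gap is the voiced bilabial stop /b/.

/b/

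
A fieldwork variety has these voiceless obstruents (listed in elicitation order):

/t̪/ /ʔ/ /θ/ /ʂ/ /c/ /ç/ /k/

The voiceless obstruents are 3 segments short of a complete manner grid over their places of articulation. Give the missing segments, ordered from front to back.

/ʈ/, /x/, /h/

place of articulation  stop      fricative
dental            t̪        θ       
retroflex         —         ʂ       
palatal           c         ç       
velar             k         —       
glottal           ʔ         —       
Gaps, from front to back: retroflex lacks stop (/ʈ/); velar lacks fricative (/x/); glottal lacks fricative (/h/).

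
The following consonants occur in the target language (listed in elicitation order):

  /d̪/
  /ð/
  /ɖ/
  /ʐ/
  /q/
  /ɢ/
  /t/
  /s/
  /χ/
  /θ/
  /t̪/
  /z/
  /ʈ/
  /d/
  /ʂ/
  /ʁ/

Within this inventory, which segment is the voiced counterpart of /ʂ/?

/ʂ/ is a voiceless retroflex fricative.
The voiced counterpart is a voiced retroflex fricative — in this inventory, /ʐ/.

/ʐ/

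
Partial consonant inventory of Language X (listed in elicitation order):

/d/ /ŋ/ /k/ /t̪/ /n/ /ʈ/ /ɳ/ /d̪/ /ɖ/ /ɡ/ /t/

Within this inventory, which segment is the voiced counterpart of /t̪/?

/t̪/ is a voiceless dental stop.
The voiced counterpart is a voiced dental stop — in this inventory, /d̪/.

/d̪/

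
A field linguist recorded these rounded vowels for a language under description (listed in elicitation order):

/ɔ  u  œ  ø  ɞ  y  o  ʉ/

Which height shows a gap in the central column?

height            front     central   back    
high              y         ʉ         u       
high-mid          ø         —         o       
low-mid           œ         ɞ         ɔ       
Every height has a central member except high-mid, where /ɵ/ would be expected.

high-mid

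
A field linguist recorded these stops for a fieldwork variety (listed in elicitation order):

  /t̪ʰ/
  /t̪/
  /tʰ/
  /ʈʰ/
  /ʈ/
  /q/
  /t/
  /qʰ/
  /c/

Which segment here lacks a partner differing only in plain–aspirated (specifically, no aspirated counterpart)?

Dental: /t̪/ ~ /t̪ʰ/
Alveolar: /t/ ~ /tʰ/
Retroflex: /ʈ/ ~ /ʈʰ/
Uvular: /q/ ~ /qʰ/
Palatal: only /c/ (plain); no aspirated partner.
So /c/ is the unpaired segment.

/c/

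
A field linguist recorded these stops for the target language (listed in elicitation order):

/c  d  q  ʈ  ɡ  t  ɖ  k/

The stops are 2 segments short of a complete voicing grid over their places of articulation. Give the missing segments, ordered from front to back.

place of articulation  voiceless  voiced  
alveolar          t         d       
retroflex         ʈ         ɖ       
palatal           c         —       
velar             k         ɡ       
uvular            q         —       
Gaps, from front to back: palatal lacks voiced (/ɟ/); uvular lacks voiced (/ɢ/).

/ɟ/, /ɢ/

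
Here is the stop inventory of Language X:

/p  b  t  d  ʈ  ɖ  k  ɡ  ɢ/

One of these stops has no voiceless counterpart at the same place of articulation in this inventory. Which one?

Bilabial: /p/ ~ /b/
Alveolar: /t/ ~ /d/
Retroflex: /ʈ/ ~ /ɖ/
Velar: /k/ ~ /ɡ/
Uvular: only /ɢ/ (voiced); no voiceless partner.
So /ɢ/ is the unpaired segment.

/ɢ/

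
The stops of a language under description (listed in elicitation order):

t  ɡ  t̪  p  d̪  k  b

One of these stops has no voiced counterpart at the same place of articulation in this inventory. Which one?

Bilabial: /p/ ~ /b/
Dental: /t̪/ ~ /d̪/
Velar: /k/ ~ /ɡ/
Alveolar: only /t/ (voiceless); no voiced partner.
So /t/ is the unpaired segment.

/t/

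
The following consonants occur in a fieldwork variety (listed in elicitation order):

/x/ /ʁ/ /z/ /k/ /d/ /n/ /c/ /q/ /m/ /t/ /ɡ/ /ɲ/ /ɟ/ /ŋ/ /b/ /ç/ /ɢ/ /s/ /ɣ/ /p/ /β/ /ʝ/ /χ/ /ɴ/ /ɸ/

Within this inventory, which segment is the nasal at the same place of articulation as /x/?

/ŋ/

/x/ is a voiceless velar fricative.
The nasal at the same place is a velar nasal — in this inventory, /ŋ/.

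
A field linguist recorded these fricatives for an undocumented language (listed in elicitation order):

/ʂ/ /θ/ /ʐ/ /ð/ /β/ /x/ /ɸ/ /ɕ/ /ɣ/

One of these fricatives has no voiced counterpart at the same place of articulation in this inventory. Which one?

Bilabial: /ɸ/ ~ /β/
Dental: /θ/ ~ /ð/
Retroflex: /ʂ/ ~ /ʐ/
Velar: /x/ ~ /ɣ/
Alveolo-palatal: only /ɕ/ (voiceless); no voiced partner.
So /ɕ/ is the unpaired segment.

/ɕ/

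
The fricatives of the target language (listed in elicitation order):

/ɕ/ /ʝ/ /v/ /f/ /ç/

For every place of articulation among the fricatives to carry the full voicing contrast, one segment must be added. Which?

place of articulation  voiceless  voiced  
labiodental       f         v       
alveolo-palatal   ɕ         —       
palatal           ç         ʝ       
The alveolo-palatal row has no voiced member, so the gap is the voiced alveolo-palatal fricative /ʑ/.

/ʑ/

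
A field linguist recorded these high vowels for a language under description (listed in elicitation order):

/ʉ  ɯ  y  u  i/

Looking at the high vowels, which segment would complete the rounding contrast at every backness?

backness          unrounded  rounded 
front             i         y       
central           —         ʉ       
back              ɯ         u       
The central row has no unrounded member, so the gap is the central unrounded vowel /ɨ/.

/ɨ/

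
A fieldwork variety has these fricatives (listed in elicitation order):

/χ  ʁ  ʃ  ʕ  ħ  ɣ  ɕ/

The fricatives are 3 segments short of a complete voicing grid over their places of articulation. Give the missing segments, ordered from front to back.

/ʒ/, /ʑ/, /x/

place of articulation  voiceless  voiced  
postalveolar      ʃ         —       
alveolo-palatal   ɕ         —       
velar             —         ɣ       
uvular            χ         ʁ       
pharyngeal        ħ         ʕ       
Gaps, from front to back: postalveolar lacks voiced (/ʒ/); alveolo-palatal lacks voiced (/ʑ/); velar lacks voiceless (/x/).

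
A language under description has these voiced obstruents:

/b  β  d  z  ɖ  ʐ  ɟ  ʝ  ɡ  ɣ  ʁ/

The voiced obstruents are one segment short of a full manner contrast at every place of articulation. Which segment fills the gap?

/ɢ/

bilabial: stop /b/, fricative /β/.
alveolar: stop /d/, fricative /z/.
retroflex: stop /ɖ/, fricative /ʐ/.
palatal: stop /ɟ/, fricative /ʝ/.
velar: stop /ɡ/, fricative /ɣ/.
uvular: stop —, fricative /ʁ/.
The uvular row has no stop member, so the gap is the uvular stop /ɢ/.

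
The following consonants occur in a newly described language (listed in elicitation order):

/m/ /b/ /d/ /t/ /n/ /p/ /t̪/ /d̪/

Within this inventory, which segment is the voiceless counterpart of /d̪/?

/d̪/ is a voiced dental stop.
The voiceless counterpart is a voiceless dental stop — in this inventory, /t̪/.

/t̪/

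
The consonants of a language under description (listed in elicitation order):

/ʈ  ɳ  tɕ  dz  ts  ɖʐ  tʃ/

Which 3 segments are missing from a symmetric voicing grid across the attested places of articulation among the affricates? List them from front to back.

place of articulation  voiceless  voiced  
alveolar          ts        dz      
postalveolar      tʃ        —       
retroflex         —         ɖʐ      
alveolo-palatal   tɕ        —       
Gaps, from front to back: postalveolar lacks voiced (/dʒ/); retroflex lacks voiceless (/ʈʂ/); alveolo-palatal lacks voiced (/dʑ/).

/dʒ/, /ʈʂ/, /dʑ/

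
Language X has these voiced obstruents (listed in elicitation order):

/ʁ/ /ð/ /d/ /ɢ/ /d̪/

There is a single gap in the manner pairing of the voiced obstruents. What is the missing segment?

/z/

Stop: /d̪/ (dental), /d/ (alveolar), /ɢ/ (uvular).
Fricative: /ð/ (dental), /ʁ/ (uvular).
The alveolar row has no fricative member, so the gap is the alveolar fricative /z/.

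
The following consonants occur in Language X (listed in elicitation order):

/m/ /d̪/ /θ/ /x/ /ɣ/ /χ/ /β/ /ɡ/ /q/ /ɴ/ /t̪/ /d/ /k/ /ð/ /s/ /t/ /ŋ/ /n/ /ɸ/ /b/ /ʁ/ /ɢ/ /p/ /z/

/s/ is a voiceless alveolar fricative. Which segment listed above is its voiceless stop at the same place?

The voiceless stop at the same place is a voiceless alveolar stop — in this inventory, /t/.

/t/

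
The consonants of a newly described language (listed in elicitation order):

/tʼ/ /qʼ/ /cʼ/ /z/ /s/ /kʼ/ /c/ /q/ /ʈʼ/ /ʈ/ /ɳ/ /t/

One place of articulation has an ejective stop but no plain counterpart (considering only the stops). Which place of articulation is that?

Plain: /t/ (alveolar), /ʈ/ (retroflex), /c/ (palatal), /q/ (uvular).
Ejective: /tʼ/ (alveolar), /ʈʼ/ (retroflex), /cʼ/ (palatal), /kʼ/ (velar), /qʼ/ (uvular).
Every place of articulation has a plain member except velar, where /k/ would be expected.

velar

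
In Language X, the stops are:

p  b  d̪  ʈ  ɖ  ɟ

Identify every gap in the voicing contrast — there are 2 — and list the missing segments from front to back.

bilabial: voiceless /p/, voiced /b/.
dental: voiceless —, voiced /d̪/.
retroflex: voiceless /ʈ/, voiced /ɖ/.
palatal: voiceless —, voiced /ɟ/.
Gaps, from front to back: dental lacks voiceless (/t̪/); palatal lacks voiceless (/c/).

/t̪/, /c/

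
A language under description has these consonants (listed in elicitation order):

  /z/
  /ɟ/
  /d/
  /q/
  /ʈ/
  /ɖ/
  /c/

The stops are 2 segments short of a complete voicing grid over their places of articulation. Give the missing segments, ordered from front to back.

/t/, /ɢ/

Voiceless: /ʈ/ (retroflex), /c/ (palatal), /q/ (uvular).
Voiced: /d/ (alveolar), /ɖ/ (retroflex), /ɟ/ (palatal).
Gaps, from front to back: alveolar lacks voiceless (/t/); uvular lacks voiced (/ɢ/).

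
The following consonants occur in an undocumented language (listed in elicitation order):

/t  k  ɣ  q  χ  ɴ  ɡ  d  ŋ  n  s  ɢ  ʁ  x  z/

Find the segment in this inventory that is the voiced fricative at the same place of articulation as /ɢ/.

/ɢ/ is a voiced uvular stop.
The voiced fricative at the same place is a voiced uvular fricative — in this inventory, /ʁ/.

/ʁ/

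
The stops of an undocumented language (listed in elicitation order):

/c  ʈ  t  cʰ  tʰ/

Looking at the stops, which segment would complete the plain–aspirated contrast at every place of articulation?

/ʈʰ/

place of articulation  plain     aspirated
alveolar          t         tʰ      
retroflex         ʈ         —       
palatal           c         cʰ      
The retroflex row has no aspirated member, so the gap is the aspirated retroflex stop /ʈʰ/.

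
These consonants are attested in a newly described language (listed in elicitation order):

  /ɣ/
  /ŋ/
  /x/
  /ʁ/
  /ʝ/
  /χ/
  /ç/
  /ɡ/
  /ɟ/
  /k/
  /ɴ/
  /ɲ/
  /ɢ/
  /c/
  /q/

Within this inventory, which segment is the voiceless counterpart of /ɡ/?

/k/

/ɡ/ is a voiced velar stop.
The voiceless counterpart is a voiceless velar stop — in this inventory, /k/.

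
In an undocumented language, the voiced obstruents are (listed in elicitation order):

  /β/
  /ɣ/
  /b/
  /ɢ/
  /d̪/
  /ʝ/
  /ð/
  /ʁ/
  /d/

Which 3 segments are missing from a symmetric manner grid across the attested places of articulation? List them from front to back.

bilabial: stop /b/, fricative /β/.
dental: stop /d̪/, fricative /ð/.
alveolar: stop /d/, fricative —.
palatal: stop —, fricative /ʝ/.
velar: stop —, fricative /ɣ/.
uvular: stop /ɢ/, fricative /ʁ/.
Gaps, from front to back: alveolar lacks fricative (/z/); palatal lacks stop (/ɟ/); velar lacks stop (/ɡ/).

/z/, /ɟ/, /ɡ/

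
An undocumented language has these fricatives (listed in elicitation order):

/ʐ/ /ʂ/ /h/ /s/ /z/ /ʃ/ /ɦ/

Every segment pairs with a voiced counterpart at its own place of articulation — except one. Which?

/ʃ/

Alveolar: /s/ ~ /z/
Retroflex: /ʂ/ ~ /ʐ/
Glottal: /h/ ~ /ɦ/
Postalveolar: only /ʃ/ (voiceless); no voiced partner.
So /ʃ/ is the unpaired segment.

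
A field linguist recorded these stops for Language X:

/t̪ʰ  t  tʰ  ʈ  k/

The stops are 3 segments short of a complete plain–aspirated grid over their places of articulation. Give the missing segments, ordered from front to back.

dental: plain —, aspirated /t̪ʰ/.
alveolar: plain /t/, aspirated /tʰ/.
retroflex: plain /ʈ/, aspirated —.
velar: plain /k/, aspirated —.
Gaps, from front to back: dental lacks plain (/t̪/); retroflex lacks aspirated (/ʈʰ/); velar lacks aspirated (/kʰ/).

/t̪/, /ʈʰ/, /kʰ/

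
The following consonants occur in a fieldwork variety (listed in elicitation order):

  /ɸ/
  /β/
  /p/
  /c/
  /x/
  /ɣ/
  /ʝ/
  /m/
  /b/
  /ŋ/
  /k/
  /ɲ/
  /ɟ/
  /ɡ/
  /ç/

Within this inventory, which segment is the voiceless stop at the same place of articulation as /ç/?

/c/

/ç/ is a voiceless palatal fricative.
The voiceless stop at the same place is a voiceless palatal stop — in this inventory, /c/.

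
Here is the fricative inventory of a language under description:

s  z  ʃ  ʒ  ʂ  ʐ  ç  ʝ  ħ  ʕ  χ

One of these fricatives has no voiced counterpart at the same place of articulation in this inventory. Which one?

Alveolar: /s/ ~ /z/
Postalveolar: /ʃ/ ~ /ʒ/
Retroflex: /ʂ/ ~ /ʐ/
Palatal: /ç/ ~ /ʝ/
Pharyngeal: /ħ/ ~ /ʕ/
Uvular: only /χ/ (voiceless); no voiced partner.
So /χ/ is the unpaired segment.

/χ/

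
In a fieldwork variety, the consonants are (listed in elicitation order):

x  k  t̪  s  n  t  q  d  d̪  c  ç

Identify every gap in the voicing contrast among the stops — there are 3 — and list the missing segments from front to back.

Voiceless: /t̪/ (dental), /t/ (alveolar), /c/ (palatal), /k/ (velar), /q/ (uvular).
Voiced: /d̪/ (dental), /d/ (alveolar).
Gaps, from front to back: palatal lacks voiced (/ɟ/); velar lacks voiced (/ɡ/); uvular lacks voiced (/ɢ/).

/ɟ/, /ɡ/, /ɢ/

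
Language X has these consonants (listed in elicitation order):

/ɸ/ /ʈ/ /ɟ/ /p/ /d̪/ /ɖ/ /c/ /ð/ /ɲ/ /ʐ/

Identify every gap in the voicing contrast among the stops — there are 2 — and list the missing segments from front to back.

Voiceless: /p/ (bilabial), /ʈ/ (retroflex), /c/ (palatal).
Voiced: /d̪/ (dental), /ɖ/ (retroflex), /ɟ/ (palatal).
Gaps, from front to back: bilabial lacks voiced (/b/); dental lacks voiceless (/t̪/).

/b/, /t̪/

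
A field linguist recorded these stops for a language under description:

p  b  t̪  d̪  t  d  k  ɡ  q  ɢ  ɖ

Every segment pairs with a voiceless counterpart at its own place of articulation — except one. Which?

Bilabial: /p/ ~ /b/
Dental: /t̪/ ~ /d̪/
Alveolar: /t/ ~ /d/
Velar: /k/ ~ /ɡ/
Uvular: /q/ ~ /ɢ/
Retroflex: only /ɖ/ (voiced); no voiceless partner.
So /ɖ/ is the unpaired segment.

/ɖ/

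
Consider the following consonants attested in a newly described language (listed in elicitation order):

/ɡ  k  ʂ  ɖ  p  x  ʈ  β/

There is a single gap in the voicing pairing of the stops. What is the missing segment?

place of articulation  voiceless  voiced  
bilabial          p         —       
retroflex         ʈ         ɖ       
velar             k         ɡ       
The bilabial row has no voiced member, so the gap is the voiced bilabial stop /b/.

/b/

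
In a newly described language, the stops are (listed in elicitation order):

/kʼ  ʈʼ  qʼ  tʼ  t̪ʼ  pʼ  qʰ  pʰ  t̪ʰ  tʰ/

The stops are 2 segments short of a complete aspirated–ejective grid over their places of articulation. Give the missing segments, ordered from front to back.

/ʈʰ/, /kʰ/

Aspirated: /pʰ/ (bilabial), /t̪ʰ/ (dental), /tʰ/ (alveolar), /qʰ/ (uvular).
Ejective: /pʼ/ (bilabial), /t̪ʼ/ (dental), /tʼ/ (alveolar), /ʈʼ/ (retroflex), /kʼ/ (velar), /qʼ/ (uvular).
Gaps, from front to back: retroflex lacks aspirated (/ʈʰ/); velar lacks aspirated (/kʰ/).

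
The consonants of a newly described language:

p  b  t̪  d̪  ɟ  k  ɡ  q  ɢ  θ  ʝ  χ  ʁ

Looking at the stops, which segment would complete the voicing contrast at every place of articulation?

/c/

bilabial: voiceless /p/, voiced /b/.
dental: voiceless /t̪/, voiced /d̪/.
palatal: voiceless —, voiced /ɟ/.
velar: voiceless /k/, voiced /ɡ/.
uvular: voiceless /q/, voiced /ɢ/.
The palatal row has no voiceless member, so the gap is the voiceless palatal stop /c/.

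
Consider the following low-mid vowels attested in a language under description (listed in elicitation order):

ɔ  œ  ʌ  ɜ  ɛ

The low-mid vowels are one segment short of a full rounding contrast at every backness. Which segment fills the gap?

/ɞ/

backness          unrounded  rounded 
front             ɛ         œ       
central           ɜ         —       
back              ʌ         ɔ       
The central row has no rounded member, so the gap is the central rounded vowel /ɞ/.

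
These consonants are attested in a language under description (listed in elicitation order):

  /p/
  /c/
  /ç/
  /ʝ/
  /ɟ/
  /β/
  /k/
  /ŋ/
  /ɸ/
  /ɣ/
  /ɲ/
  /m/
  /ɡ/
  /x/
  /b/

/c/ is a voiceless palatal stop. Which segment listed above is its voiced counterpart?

/ɟ/

The voiced counterpart is a voiced palatal stop — in this inventory, /ɟ/.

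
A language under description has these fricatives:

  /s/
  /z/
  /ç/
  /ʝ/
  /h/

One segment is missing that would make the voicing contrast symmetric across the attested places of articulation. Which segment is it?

/ɦ/

place of articulation  voiceless  voiced  
alveolar          s         z       
palatal           ç         ʝ       
glottal           h         —       
The glottal row has no voiced member, so the gap is the voiced glottal fricative /ɦ/.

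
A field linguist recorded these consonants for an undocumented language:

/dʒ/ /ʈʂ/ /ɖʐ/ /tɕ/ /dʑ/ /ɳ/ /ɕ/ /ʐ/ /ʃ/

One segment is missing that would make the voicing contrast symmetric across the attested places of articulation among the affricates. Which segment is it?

/tʃ/

postalveolar: voiceless —, voiced /dʒ/.
retroflex: voiceless /ʈʂ/, voiced /ɖʐ/.
alveolo-palatal: voiceless /tɕ/, voiced /dʑ/.
The postalveolar row has no voiceless member, so the gap is the voiceless postalveolar affricate /tʃ/.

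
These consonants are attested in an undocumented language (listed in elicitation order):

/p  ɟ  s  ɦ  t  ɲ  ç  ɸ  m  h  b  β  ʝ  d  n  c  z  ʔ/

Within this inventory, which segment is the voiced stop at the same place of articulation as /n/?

/d/

/n/ is an alveolar nasal.
The voiced stop at the same place is a voiced alveolar stop — in this inventory, /d/.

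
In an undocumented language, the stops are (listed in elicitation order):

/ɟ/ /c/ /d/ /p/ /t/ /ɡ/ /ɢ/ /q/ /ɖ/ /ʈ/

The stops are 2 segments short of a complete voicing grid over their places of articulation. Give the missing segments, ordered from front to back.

Voiceless: /p/ (bilabial), /t/ (alveolar), /ʈ/ (retroflex), /c/ (palatal), /q/ (uvular).
Voiced: /d/ (alveolar), /ɖ/ (retroflex), /ɟ/ (palatal), /ɡ/ (velar), /ɢ/ (uvular).
Gaps, from front to back: bilabial lacks voiced (/b/); velar lacks voiceless (/k/).

/b/, /k/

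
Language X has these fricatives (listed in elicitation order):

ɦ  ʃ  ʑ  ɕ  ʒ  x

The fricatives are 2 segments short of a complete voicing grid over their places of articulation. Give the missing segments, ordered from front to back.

/ɣ/, /h/

Voiceless: /ʃ/ (postalveolar), /ɕ/ (alveolo-palatal), /x/ (velar).
Voiced: /ʒ/ (postalveolar), /ʑ/ (alveolo-palatal), /ɦ/ (glottal).
Gaps, from front to back: velar lacks voiced (/ɣ/); glottal lacks voiceless (/h/).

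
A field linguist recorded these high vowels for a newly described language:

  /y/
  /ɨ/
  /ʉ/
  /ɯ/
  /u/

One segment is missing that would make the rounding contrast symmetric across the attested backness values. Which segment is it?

/i/

Unrounded: /ɨ/ (central), /ɯ/ (back).
Rounded: /y/ (front), /ʉ/ (central), /u/ (back).
The front row has no unrounded member, so the gap is the front unrounded vowel /i/.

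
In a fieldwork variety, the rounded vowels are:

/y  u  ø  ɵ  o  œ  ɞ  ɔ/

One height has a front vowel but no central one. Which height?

Front: /y/ (high), /ø/ (high-mid), /œ/ (low-mid).
Central: /ɵ/ (high-mid), /ɞ/ (low-mid).
Back: /u/ (high), /o/ (high-mid), /ɔ/ (low-mid).
Every height has a central member except high, where /ʉ/ would be expected.

high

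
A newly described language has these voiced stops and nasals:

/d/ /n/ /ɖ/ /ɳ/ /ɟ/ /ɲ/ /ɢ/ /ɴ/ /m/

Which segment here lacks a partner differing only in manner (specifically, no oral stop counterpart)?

/m/

Alveolar: /d/ ~ /n/
Retroflex: /ɖ/ ~ /ɳ/
Palatal: /ɟ/ ~ /ɲ/
Uvular: /ɢ/ ~ /ɴ/
Bilabial: only /m/ (nasal); no oral stop partner.
So /m/ is the unpaired segment.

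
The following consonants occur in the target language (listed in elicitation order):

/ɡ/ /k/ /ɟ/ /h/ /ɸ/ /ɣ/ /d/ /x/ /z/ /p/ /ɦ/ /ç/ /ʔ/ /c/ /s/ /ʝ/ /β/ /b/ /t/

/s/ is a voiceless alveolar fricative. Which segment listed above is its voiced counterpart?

The voiced counterpart is a voiced alveolar fricative — in this inventory, /z/.

/z/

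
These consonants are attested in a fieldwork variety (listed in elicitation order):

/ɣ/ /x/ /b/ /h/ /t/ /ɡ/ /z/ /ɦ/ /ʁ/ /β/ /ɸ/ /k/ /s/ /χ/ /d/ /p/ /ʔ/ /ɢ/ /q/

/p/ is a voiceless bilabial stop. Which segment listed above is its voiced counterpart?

/b/

The voiced counterpart is a voiced bilabial stop — in this inventory, /b/.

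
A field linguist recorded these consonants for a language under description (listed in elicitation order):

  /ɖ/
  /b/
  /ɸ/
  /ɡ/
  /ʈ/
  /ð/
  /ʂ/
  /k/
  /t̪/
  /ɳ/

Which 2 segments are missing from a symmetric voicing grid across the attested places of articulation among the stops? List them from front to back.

/p/, /d̪/

bilabial: voiceless —, voiced /b/.
dental: voiceless /t̪/, voiced —.
retroflex: voiceless /ʈ/, voiced /ɖ/.
velar: voiceless /k/, voiced /ɡ/.
Gaps, from front to back: bilabial lacks voiceless (/p/); dental lacks voiced (/d̪/).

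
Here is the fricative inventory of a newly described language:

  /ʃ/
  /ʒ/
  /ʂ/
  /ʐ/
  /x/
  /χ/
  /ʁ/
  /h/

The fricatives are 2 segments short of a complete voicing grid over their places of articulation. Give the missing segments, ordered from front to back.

Voiceless: /ʃ/ (postalveolar), /ʂ/ (retroflex), /x/ (velar), /χ/ (uvular), /h/ (glottal).
Voiced: /ʒ/ (postalveolar), /ʐ/ (retroflex), /ʁ/ (uvular).
Gaps, from front to back: velar lacks voiced (/ɣ/); glottal lacks voiced (/ɦ/).

/ɣ/, /ɦ/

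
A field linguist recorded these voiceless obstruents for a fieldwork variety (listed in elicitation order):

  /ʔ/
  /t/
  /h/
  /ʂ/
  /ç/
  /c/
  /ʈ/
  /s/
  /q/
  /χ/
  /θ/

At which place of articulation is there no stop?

dental: stop —, fricative /θ/.
alveolar: stop /t/, fricative /s/.
retroflex: stop /ʈ/, fricative /ʂ/.
palatal: stop /c/, fricative /ç/.
uvular: stop /q/, fricative /χ/.
glottal: stop /ʔ/, fricative /h/.
Every place of articulation has a stop member except dental, where /t̪/ would be expected.

dental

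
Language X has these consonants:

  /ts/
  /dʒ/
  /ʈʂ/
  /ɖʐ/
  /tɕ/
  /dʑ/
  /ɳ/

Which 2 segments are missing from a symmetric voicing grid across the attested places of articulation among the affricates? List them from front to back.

place of articulation  voiceless  voiced  
alveolar          ts        —       
postalveolar      —         dʒ      
retroflex         ʈʂ        ɖʐ      
alveolo-palatal   tɕ        dʑ      
Gaps, from front to back: alveolar lacks voiced (/dz/); postalveolar lacks voiceless (/tʃ/).

/dz/, /tʃ/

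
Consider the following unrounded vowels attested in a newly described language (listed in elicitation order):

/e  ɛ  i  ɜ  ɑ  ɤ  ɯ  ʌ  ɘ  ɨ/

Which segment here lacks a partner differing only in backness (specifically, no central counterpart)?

/ɑ/

High: /i/ ~ /ɨ/ ~ /ɯ/
High-mid: /e/ ~ /ɘ/ ~ /ɤ/
Low-mid: /ɛ/ ~ /ɜ/ ~ /ʌ/
Low: only /ɑ/ (back); no central partner.
So /ɑ/ is the unpaired segment.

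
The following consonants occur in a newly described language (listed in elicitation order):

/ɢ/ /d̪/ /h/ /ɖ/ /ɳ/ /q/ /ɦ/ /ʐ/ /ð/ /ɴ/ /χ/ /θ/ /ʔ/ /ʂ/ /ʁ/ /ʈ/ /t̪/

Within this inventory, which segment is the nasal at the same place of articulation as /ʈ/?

/ɳ/

/ʈ/ is a voiceless retroflex stop.
The nasal at the same place is a retroflex nasal — in this inventory, /ɳ/.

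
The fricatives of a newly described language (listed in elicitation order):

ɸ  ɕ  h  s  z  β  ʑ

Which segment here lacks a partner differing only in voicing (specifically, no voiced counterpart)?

/h/

Bilabial: /ɸ/ ~ /β/
Alveolar: /s/ ~ /z/
Alveolo-palatal: /ɕ/ ~ /ʑ/
Glottal: only /h/ (voiceless); no voiced partner.
So /h/ is the unpaired segment.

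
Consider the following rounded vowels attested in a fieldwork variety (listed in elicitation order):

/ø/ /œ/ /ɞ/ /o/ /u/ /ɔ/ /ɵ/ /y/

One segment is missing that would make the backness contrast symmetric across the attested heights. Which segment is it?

/ʉ/

Front: /y/ (high), /ø/ (high-mid), /œ/ (low-mid).
Central: /ɵ/ (high-mid), /ɞ/ (low-mid).
Back: /u/ (high), /o/ (high-mid), /ɔ/ (low-mid).
The high row has no central member, so the gap is the high central rounded vowel /ʉ/.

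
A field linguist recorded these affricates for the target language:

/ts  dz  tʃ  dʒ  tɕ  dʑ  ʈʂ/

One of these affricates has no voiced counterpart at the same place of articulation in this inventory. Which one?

Alveolar: /ts/ ~ /dz/
Postalveolar: /tʃ/ ~ /dʒ/
Alveolo-palatal: /tɕ/ ~ /dʑ/
Retroflex: only /ʈʂ/ (voiceless); no voiced partner.
So /ʈʂ/ is the unpaired segment.

/ʈʂ/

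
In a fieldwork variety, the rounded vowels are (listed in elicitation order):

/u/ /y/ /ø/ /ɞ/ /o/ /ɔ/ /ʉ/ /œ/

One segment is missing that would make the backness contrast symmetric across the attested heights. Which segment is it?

/ɵ/

high: front /y/, central /ʉ/, back /u/.
high-mid: front /ø/, central —, back /o/.
low-mid: front /œ/, central /ɞ/, back /ɔ/.
The high-mid row has no central member, so the gap is the high-mid central rounded vowel /ɵ/.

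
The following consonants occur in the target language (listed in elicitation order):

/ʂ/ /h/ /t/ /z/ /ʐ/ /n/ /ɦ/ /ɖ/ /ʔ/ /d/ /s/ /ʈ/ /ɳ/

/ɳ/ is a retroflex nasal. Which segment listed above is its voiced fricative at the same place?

The voiced fricative at the same place is a voiced retroflex fricative — in this inventory, /ʐ/.

/ʐ/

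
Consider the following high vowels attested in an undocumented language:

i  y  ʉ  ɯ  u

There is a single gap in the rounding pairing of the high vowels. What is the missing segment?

/ɨ/

backness          unrounded  rounded 
front             i         y       
central           —         ʉ       
back              ɯ         u       
The central row has no unrounded member, so the gap is the central unrounded vowel /ɨ/.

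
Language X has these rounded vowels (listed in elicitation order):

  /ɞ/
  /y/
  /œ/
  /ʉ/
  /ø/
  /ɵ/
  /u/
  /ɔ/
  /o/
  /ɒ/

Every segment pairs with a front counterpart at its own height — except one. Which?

/ɒ/

High: /y/ ~ /ʉ/ ~ /u/
High-mid: /ø/ ~ /ɵ/ ~ /o/
Low-mid: /œ/ ~ /ɞ/ ~ /ɔ/
Low: only /ɒ/ (back); no front partner.
So /ɒ/ is the unpaired segment.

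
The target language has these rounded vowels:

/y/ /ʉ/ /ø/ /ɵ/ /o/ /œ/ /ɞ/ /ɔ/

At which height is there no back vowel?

high

height            front     central   back    
high              y         ʉ         —       
high-mid          ø         ɵ         o       
low-mid           œ         ɞ         ɔ       
Every height has a back member except high, where /u/ would be expected.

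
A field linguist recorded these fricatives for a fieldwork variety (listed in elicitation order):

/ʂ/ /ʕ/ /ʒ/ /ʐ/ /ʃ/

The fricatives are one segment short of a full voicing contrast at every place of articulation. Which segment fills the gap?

place of articulation  voiceless  voiced  
postalveolar      ʃ         ʒ       
retroflex         ʂ         ʐ       
pharyngeal        —         ʕ       
The pharyngeal row has no voiceless member, so the gap is the voiceless pharyngeal fricative /ħ/.

/ħ/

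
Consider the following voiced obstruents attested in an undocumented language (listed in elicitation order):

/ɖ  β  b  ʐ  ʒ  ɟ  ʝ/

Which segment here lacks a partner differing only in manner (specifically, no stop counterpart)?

Bilabial: /b/ ~ /β/
Retroflex: /ɖ/ ~ /ʐ/
Palatal: /ɟ/ ~ /ʝ/
Postalveolar: only /ʒ/ (fricative); no stop partner.
So /ʒ/ is the unpaired segment.

/ʒ/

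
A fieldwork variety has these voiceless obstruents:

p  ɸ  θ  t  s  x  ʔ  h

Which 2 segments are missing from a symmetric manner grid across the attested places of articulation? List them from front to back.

Stop: /p/ (bilabial), /t/ (alveolar), /ʔ/ (glottal).
Fricative: /ɸ/ (bilabial), /θ/ (dental), /s/ (alveolar), /x/ (velar), /h/ (glottal).
Gaps, from front to back: dental lacks stop (/t̪/); velar lacks stop (/k/).

/t̪/, /k/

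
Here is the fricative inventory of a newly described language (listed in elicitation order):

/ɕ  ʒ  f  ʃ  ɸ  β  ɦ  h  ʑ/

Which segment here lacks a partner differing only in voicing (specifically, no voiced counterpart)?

Bilabial: /ɸ/ ~ /β/
Postalveolar: /ʃ/ ~ /ʒ/
Alveolo-palatal: /ɕ/ ~ /ʑ/
Glottal: /h/ ~ /ɦ/
Labiodental: only /f/ (voiceless); no voiced partner.
So /f/ is the unpaired segment.

/f/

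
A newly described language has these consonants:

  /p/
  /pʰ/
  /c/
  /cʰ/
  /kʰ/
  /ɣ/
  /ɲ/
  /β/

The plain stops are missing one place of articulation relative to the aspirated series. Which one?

bilabial: plain /p/, aspirated /pʰ/.
palatal: plain /c/, aspirated /cʰ/.
velar: plain —, aspirated /kʰ/.
Every place of articulation has a plain member except velar, where /k/ would be expected.

velar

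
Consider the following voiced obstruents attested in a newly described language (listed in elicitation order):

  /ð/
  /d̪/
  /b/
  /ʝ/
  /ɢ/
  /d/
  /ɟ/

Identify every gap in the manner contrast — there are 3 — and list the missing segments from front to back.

/β/, /z/, /ʁ/

bilabial: stop /b/, fricative —.
dental: stop /d̪/, fricative /ð/.
alveolar: stop /d/, fricative —.
palatal: stop /ɟ/, fricative /ʝ/.
uvular: stop /ɢ/, fricative —.
Gaps, from front to back: bilabial lacks fricative (/β/); alveolar lacks fricative (/z/); uvular lacks fricative (/ʁ/).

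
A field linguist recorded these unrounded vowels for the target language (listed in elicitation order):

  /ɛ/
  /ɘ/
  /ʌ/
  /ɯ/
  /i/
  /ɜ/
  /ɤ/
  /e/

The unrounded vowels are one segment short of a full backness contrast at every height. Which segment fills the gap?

high: front /i/, central —, back /ɯ/.
high-mid: front /e/, central /ɘ/, back /ɤ/.
low-mid: front /ɛ/, central /ɜ/, back /ʌ/.
The high row has no central member, so the gap is the high central unrounded vowel /ɨ/.

/ɨ/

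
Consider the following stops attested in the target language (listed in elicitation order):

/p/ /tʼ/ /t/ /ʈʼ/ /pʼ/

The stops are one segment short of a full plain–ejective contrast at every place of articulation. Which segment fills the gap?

place of articulation  plain     ejective
bilabial          p         pʼ      
alveolar          t         tʼ      
retroflex         —         ʈʼ      
The retroflex row has no plain member, so the gap is the plain retroflex stop /ʈ/.

/ʈ/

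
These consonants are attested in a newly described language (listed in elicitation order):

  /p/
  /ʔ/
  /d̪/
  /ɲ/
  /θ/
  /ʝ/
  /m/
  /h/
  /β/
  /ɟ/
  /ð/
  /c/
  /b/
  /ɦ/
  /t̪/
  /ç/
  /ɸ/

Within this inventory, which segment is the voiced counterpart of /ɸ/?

/ɸ/ is a voiceless bilabial fricative.
The voiced counterpart is a voiced bilabial fricative — in this inventory, /β/.

/β/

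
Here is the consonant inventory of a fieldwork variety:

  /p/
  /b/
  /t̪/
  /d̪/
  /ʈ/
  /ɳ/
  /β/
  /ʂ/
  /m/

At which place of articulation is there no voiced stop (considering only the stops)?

bilabial: voiceless /p/, voiced /b/.
dental: voiceless /t̪/, voiced /d̪/.
retroflex: voiceless /ʈ/, voiced —.
Every place of articulation has a voiced member except retroflex, where /ɖ/ would be expected.

retroflex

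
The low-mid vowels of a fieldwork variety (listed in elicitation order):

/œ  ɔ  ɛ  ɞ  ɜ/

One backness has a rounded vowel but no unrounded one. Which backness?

back

Unrounded: /ɛ/ (front), /ɜ/ (central).
Rounded: /œ/ (front), /ɞ/ (central), /ɔ/ (back).
Every backness has an unrounded member except back, where /ʌ/ would be expected.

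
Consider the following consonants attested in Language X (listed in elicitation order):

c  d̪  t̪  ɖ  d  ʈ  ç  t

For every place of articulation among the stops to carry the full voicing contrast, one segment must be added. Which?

/ɟ/

place of articulation  voiceless  voiced  
dental            t̪        d̪      
alveolar          t         d       
retroflex         ʈ         ɖ       
palatal           c         —       
The palatal row has no voiced member, so the gap is the voiced palatal stop /ɟ/.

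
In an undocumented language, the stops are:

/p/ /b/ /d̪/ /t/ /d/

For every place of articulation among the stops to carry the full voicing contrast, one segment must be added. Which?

/t̪/

bilabial: voiceless /p/, voiced /b/.
dental: voiceless —, voiced /d̪/.
alveolar: voiceless /t/, voiced /d/.
The dental row has no voiceless member, so the gap is the voiceless dental stop /t̪/.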